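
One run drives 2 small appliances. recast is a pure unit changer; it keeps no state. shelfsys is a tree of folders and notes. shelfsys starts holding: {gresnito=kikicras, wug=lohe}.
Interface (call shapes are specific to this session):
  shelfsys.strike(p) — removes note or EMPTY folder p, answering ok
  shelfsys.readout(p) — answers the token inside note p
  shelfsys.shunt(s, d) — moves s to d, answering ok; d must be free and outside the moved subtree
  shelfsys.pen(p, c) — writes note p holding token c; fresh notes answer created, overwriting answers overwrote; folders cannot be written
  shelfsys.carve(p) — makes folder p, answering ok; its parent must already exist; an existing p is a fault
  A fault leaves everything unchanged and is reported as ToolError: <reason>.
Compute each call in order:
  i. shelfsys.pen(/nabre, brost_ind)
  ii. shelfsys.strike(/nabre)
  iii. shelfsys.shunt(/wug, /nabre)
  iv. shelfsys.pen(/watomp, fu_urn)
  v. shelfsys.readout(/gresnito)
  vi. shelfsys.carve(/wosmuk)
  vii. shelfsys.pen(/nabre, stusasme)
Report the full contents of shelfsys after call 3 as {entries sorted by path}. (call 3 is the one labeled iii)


Answer: {gresnito=kikicras, nabre=lohe}

Derivation:
[in] shelfsys.pen p: /nabre c: brost_ind
:: created
[in] shelfsys.strike p: /nabre
:: ok
[in] shelfsys.shunt s: /wug d: /nabre
:: ok
[in] shelfsys.pen p: /watomp c: fu_urn
:: created
[in] shelfsys.readout p: /gresnito
:: kikicras
[in] shelfsys.carve p: /wosmuk
:: ok
[in] shelfsys.pen p: /nabre c: stusasme
:: overwrote


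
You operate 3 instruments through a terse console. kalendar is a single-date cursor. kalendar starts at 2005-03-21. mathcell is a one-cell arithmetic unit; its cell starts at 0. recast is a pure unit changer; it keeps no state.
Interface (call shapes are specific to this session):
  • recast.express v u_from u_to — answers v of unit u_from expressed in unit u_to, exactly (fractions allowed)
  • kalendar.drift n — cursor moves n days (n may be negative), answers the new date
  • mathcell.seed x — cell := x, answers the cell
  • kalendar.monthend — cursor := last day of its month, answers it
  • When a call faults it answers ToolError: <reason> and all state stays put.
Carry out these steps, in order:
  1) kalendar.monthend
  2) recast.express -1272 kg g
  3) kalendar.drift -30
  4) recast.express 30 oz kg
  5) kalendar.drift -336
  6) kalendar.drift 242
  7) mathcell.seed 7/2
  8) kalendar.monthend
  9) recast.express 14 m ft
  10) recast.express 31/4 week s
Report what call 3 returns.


$ kalendar.monthend
[out] 2005-03-31
$ recast.express v→-1272 u_from→kg u_to→g
[out] -1272000
$ kalendar.drift n→-30
[out] 2005-03-01
$ recast.express v→30 u_from→oz u_to→kg
[out] 136077711/160000000
$ kalendar.drift n→-336
[out] 2004-03-30
$ kalendar.drift n→242
[out] 2004-11-27
$ mathcell.seed x→7/2
[out] 7/2
$ kalendar.monthend
[out] 2004-11-30
$ recast.express v→14 u_from→m u_to→ft
[out] 17500/381
$ recast.express v→31/4 u_from→week u_to→s
[out] 4687200

Answer: 2005-03-01


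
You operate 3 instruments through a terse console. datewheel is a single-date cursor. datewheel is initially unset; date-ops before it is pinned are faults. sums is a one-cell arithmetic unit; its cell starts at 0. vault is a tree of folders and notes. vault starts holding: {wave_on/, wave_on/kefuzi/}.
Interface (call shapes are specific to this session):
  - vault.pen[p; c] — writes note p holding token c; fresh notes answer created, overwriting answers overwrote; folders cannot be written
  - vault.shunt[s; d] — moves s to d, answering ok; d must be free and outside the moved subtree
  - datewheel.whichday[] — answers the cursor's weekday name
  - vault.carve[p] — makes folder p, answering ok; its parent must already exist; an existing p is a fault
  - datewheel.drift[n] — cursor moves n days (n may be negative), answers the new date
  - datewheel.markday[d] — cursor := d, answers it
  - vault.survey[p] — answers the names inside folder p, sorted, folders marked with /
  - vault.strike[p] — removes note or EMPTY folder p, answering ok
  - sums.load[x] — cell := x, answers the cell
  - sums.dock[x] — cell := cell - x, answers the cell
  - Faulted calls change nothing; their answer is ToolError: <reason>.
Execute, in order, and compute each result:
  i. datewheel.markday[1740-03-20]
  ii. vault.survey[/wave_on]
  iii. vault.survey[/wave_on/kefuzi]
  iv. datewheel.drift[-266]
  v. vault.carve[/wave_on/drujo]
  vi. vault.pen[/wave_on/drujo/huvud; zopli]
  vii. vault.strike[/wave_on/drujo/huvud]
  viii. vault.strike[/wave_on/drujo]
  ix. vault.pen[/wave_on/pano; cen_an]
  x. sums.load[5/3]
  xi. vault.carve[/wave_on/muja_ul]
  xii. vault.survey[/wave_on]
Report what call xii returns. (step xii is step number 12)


I try datewheel.markday with 1740-03-20, and get 1740-03-20.
Next I call vault.survey with /wave_on, which returns [kefuzi/].
I use vault.survey with /wave_on/kefuzi, → [].
I run datewheel.drift with -266, and see 1739-06-28.
I call vault.carve with /wave_on/drujo, — result: ok.
I use vault.pen with /wave_on/drujo/huvud, zopli, and get created.
Using vault.strike with /wave_on/drujo/huvud, giving ok.
Using vault.strike with /wave_on/drujo, — result: ok.
I invoke vault.pen with /wave_on/pano, cen_an, and get created.
I try sums.load with 5/3, and get 5/3.
I try vault.carve with /wave_on/muja_ul, which returns ok.
Calling vault.survey with /wave_on, giving [kefuzi/, muja_ul/, pano].

Answer: [kefuzi/, muja_ul/, pano]


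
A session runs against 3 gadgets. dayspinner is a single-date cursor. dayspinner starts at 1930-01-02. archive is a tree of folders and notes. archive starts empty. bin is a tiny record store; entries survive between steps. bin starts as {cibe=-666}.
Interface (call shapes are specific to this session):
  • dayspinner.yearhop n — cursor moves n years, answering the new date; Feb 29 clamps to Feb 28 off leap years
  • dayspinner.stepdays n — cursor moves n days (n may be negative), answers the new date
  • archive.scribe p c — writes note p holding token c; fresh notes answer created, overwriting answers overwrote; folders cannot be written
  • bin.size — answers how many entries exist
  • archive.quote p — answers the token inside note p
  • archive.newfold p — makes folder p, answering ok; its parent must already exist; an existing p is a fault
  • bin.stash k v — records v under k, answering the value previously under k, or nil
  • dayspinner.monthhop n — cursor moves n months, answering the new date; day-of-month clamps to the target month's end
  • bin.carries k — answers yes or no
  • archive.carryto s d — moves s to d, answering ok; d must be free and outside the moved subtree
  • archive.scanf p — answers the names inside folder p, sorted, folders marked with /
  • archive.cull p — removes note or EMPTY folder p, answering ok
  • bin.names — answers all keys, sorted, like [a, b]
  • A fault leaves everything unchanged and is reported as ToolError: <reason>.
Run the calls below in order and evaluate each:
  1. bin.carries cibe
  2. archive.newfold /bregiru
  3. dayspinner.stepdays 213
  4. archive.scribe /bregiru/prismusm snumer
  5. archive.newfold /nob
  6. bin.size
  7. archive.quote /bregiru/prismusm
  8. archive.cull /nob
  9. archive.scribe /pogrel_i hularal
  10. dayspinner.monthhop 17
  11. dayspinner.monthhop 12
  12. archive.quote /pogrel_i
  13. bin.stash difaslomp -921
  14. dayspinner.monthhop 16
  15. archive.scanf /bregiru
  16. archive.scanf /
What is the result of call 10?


Answer: 1932-01-03

Derivation:
// carries(k→cibe) : yes
// newfold(p→/bregiru) : ok
// stepdays(n→213) : 1930-08-03
// scribe(p→/bregiru/prismusm, c→snumer) : created
// newfold(p→/nob) : ok
// size() : 1
// quote(p→/bregiru/prismusm) : snumer
// cull(p→/nob) : ok
// scribe(p→/pogrel_i, c→hularal) : created
// monthhop(n→17) : 1932-01-03
// monthhop(n→12) : 1933-01-03
// quote(p→/pogrel_i) : hularal
// stash(k→difaslomp, v→-921) : nil
// monthhop(n→16) : 1934-05-03
// scanf(p→/bregiru) : [prismusm]
// scanf(p→/) : [bregiru/, pogrel_i]


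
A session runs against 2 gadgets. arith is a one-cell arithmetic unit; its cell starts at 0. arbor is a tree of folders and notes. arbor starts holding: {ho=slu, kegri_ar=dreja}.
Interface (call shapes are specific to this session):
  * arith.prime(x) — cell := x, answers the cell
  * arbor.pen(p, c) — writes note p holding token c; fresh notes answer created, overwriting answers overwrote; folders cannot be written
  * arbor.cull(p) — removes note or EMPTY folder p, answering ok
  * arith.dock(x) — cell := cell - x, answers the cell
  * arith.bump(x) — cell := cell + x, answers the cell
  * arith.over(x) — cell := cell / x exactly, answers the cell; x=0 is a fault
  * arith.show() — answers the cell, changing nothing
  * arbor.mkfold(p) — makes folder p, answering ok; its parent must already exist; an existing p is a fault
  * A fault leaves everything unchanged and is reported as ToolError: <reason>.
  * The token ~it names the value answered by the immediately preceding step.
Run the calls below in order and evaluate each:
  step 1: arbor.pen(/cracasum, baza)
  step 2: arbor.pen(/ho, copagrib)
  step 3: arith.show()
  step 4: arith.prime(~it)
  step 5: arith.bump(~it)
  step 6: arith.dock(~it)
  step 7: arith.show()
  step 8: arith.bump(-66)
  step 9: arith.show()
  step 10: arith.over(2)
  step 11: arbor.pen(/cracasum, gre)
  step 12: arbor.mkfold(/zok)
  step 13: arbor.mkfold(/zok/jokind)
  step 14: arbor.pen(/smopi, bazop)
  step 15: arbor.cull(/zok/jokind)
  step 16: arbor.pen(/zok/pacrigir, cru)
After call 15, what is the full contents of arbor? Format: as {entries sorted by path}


Using arbor.pen with p: /cracasum, c: baza, which returns created.
Invoking arbor.pen with p: /ho, c: copagrib, and get overwrote.
I try arith.show, yielding 0.
Now I run arith.prime with x: ~it, giving 0.
I try arith.bump with x: ~it, and get 0.
I invoke arith.dock with x: ~it, yielding 0.
Then arith.show(), yielding 0.
Using arith.bump with x: -66, giving -66.
I try arith.show(), which returns -66.
I use arith.over with x: 2, and observe -33.
Now I run arbor.pen with p: /cracasum, c: gre, and observe overwrote.
I try arbor.mkfold with p: /zok, giving ok.
Then arbor.mkfold with p: /zok/jokind, which returns ok.
Then arbor.pen with p: /smopi, c: bazop, yielding created.
I use arbor.cull with p: /zok/jokind, and get ok.
I try arbor.pen with p: /zok/pacrigir, c: cru, yielding created.

Answer: {cracasum=gre, ho=copagrib, kegri_ar=dreja, smopi=bazop, zok/}


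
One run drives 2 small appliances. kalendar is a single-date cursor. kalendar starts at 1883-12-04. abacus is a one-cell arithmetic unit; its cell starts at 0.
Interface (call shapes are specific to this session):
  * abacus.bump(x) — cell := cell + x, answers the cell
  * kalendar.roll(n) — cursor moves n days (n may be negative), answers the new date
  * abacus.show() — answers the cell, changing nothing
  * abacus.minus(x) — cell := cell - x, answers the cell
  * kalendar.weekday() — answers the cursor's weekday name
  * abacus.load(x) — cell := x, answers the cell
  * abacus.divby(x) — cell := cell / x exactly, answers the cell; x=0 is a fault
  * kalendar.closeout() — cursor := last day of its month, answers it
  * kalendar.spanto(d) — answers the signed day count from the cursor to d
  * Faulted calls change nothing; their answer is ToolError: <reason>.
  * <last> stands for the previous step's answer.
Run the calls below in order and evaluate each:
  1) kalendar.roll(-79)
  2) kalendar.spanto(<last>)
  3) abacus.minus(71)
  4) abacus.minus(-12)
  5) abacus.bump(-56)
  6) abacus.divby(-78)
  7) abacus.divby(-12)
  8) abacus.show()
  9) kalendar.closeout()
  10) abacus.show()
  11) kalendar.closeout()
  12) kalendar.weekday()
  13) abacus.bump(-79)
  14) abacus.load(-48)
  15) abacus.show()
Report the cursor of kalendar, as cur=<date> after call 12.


Answer: cur=1883-09-30

Derivation:
// kalendar.roll(n=-79) == 1883-09-16
// kalendar.spanto(d=<last>) == 0
// abacus.minus(x=71) == -71
// abacus.minus(x=-12) == -59
// abacus.bump(x=-56) == -115
// abacus.divby(x=-78) == 115/78
// abacus.divby(x=-12) == -115/936
// abacus.show() == -115/936
// kalendar.closeout() == 1883-09-30
// abacus.show() == -115/936
// kalendar.closeout() == 1883-09-30
// kalendar.weekday() == Sunday
// abacus.bump(x=-79) == -74059/936
// abacus.load(x=-48) == -48
// abacus.show() == -48


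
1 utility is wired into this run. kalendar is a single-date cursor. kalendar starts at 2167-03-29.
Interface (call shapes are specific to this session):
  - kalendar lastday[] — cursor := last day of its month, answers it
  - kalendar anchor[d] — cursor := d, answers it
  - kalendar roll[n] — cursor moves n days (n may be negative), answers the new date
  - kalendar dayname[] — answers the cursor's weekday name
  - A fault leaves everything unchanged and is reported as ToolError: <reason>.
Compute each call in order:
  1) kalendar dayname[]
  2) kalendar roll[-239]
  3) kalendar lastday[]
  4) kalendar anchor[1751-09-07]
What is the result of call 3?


> kalendar dayname
= Sunday
> kalendar roll -239
= 2166-08-02
> kalendar lastday
= 2166-08-31
> kalendar anchor 1751-09-07
= 1751-09-07

Answer: 2166-08-31


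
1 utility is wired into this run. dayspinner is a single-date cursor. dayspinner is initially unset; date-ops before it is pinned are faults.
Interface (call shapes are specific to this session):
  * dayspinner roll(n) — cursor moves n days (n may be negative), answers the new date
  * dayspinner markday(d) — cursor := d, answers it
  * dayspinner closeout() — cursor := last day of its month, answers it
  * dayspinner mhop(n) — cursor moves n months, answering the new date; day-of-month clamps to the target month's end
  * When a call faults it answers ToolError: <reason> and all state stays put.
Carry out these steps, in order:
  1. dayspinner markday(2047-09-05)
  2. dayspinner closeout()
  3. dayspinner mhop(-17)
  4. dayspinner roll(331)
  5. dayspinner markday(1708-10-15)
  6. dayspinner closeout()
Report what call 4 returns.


Answer: 2047-03-27

Derivation:
Then dayspinner markday with d→2047-09-05, giving 2047-09-05.
I try dayspinner closeout, and see 2047-09-30.
Then dayspinner mhop with n→-17, which returns 2046-04-30.
I use dayspinner roll with n→331, which returns 2047-03-27.
I call dayspinner markday with d→1708-10-15, which returns 1708-10-15.
Next I call dayspinner closeout(): 1708-10-31.


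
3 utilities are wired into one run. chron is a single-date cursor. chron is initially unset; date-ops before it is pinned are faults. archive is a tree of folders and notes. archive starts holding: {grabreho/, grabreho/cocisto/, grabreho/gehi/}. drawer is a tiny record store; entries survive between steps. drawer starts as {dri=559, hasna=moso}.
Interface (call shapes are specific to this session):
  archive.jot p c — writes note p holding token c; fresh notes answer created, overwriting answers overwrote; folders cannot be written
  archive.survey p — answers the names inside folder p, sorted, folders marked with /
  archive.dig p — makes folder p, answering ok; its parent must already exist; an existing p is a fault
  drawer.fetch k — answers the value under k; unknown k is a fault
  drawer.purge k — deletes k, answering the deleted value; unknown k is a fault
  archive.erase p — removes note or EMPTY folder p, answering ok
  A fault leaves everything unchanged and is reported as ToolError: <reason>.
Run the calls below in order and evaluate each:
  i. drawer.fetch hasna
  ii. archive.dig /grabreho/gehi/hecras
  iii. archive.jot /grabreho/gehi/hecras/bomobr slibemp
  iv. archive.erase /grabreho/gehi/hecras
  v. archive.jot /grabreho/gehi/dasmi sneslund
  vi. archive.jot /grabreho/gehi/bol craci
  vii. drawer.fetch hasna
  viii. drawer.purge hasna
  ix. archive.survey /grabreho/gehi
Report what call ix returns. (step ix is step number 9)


> drawer.fetch k→hasna
[out] moso
> archive.dig p→/grabreho/gehi/hecras
[out] ok
> archive.jot p→/grabreho/gehi/hecras/bomobr c→slibemp
[out] created
> archive.erase p→/grabreho/gehi/hecras
[out] ToolError: not empty
> archive.jot p→/grabreho/gehi/dasmi c→sneslund
[out] created
> archive.jot p→/grabreho/gehi/bol c→craci
[out] created
> drawer.fetch k→hasna
[out] moso
> drawer.purge k→hasna
[out] moso
> archive.survey p→/grabreho/gehi
[out] [bol, dasmi, hecras/]

Answer: [bol, dasmi, hecras/]


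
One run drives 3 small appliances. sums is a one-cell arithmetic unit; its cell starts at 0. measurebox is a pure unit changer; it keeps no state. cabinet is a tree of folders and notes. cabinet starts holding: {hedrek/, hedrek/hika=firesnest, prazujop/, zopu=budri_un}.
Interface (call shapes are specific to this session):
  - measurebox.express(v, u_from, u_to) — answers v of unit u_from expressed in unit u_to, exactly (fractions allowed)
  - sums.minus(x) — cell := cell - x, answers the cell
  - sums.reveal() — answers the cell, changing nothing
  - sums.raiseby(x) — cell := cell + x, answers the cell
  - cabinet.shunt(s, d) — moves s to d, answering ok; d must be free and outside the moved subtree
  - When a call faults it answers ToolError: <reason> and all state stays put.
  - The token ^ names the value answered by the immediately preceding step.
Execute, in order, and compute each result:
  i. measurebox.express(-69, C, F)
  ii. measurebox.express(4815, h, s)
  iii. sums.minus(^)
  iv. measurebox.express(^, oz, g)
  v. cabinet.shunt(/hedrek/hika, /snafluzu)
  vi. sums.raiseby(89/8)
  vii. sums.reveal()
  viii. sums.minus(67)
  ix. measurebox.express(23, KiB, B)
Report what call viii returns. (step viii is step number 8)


Answer: -138672447/8

Derivation:
Calling measurebox.express passing -69, C, F: -461/5.
I run measurebox.express passing 4815, h, s, and get 17334000.
I try sums.minus passing ^, giving -17334000.
I use measurebox.express passing ^, oz, g, and see -393128507079/800.
Then cabinet.shunt passing /hedrek/hika, /snafluzu, and see ok.
I invoke sums.raiseby passing 89/8, and observe -138671911/8.
I run sums.reveal(), → -138671911/8.
Using sums.minus passing 67, and see -138672447/8.
Then measurebox.express passing 23, KiB, B, and get 23552.


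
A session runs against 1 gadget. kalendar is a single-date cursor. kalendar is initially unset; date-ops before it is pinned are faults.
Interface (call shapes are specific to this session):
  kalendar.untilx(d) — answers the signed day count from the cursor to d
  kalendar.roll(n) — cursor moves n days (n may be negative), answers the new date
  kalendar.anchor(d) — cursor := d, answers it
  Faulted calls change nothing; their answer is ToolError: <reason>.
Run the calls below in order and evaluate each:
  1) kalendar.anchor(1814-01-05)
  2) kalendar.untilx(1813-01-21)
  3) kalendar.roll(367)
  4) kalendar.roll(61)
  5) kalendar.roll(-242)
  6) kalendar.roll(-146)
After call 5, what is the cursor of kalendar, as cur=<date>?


Answer: cur=1814-07-10

Derivation:
% anchor d→1814-01-05
= 1814-01-05
% untilx d→1813-01-21
= -349
% roll n→367
= 1815-01-07
% roll n→61
= 1815-03-09
% roll n→-242
= 1814-07-10
% roll n→-146
= 1814-02-14


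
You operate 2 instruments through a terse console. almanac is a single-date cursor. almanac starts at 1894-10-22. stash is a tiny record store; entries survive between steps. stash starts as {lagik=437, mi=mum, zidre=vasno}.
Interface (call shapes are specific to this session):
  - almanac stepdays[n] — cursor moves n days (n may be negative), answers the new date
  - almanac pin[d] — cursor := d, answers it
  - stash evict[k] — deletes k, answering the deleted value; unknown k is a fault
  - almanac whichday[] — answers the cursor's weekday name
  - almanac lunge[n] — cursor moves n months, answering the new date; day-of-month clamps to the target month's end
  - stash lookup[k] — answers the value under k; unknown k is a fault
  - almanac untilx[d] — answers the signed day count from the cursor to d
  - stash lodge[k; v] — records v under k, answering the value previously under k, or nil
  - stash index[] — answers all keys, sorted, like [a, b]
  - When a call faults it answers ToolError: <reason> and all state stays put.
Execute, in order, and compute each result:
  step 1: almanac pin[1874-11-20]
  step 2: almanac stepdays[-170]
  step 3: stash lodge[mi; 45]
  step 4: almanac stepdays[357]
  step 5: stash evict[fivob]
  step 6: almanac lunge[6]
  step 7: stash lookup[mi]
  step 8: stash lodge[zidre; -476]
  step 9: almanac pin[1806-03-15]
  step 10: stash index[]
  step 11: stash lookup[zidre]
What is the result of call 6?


! 1. almanac pin(1874-11-20) -> 1874-11-20
! 2. almanac stepdays(-170) -> 1874-06-03
! 3. stash lodge(mi, 45) -> mum
! 4. almanac stepdays(357) -> 1875-05-26
! 5. stash evict(fivob) -> ToolError: no such key fivob
! 6. almanac lunge(6) -> 1875-11-26
! 7. stash lookup(mi) -> 45
! 8. stash lodge(zidre, -476) -> vasno
! 9. almanac pin(1806-03-15) -> 1806-03-15
! 10. stash index() -> [lagik, mi, zidre]
! 11. stash lookup(zidre) -> -476

Answer: 1875-11-26


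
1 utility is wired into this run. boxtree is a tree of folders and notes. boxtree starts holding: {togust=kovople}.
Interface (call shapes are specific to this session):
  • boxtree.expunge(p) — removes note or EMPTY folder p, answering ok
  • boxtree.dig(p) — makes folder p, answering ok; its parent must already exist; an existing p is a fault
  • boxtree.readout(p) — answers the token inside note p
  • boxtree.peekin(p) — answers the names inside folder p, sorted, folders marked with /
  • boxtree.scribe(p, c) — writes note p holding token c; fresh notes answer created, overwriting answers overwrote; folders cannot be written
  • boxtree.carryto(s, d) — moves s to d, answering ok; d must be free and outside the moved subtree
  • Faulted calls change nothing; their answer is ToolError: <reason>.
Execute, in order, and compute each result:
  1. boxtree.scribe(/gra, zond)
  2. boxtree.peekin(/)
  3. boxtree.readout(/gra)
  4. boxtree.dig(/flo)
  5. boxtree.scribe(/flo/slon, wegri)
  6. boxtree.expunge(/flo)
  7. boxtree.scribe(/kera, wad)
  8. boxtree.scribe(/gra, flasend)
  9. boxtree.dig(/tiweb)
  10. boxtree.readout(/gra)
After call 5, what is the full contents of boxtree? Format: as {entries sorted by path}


Answer: {flo/, flo/slon=wegri, gra=zond, togust=kovople}

Derivation:
$ scribe p: /gra c: zond
  created
$ peekin p: /
  [gra, togust]
$ readout p: /gra
  zond
$ dig p: /flo
  ok
$ scribe p: /flo/slon c: wegri
  created
$ expunge p: /flo
  ToolError: not empty
$ scribe p: /kera c: wad
  created
$ scribe p: /gra c: flasend
  overwrote
$ dig p: /tiweb
  ok
$ readout p: /gra
  flasend


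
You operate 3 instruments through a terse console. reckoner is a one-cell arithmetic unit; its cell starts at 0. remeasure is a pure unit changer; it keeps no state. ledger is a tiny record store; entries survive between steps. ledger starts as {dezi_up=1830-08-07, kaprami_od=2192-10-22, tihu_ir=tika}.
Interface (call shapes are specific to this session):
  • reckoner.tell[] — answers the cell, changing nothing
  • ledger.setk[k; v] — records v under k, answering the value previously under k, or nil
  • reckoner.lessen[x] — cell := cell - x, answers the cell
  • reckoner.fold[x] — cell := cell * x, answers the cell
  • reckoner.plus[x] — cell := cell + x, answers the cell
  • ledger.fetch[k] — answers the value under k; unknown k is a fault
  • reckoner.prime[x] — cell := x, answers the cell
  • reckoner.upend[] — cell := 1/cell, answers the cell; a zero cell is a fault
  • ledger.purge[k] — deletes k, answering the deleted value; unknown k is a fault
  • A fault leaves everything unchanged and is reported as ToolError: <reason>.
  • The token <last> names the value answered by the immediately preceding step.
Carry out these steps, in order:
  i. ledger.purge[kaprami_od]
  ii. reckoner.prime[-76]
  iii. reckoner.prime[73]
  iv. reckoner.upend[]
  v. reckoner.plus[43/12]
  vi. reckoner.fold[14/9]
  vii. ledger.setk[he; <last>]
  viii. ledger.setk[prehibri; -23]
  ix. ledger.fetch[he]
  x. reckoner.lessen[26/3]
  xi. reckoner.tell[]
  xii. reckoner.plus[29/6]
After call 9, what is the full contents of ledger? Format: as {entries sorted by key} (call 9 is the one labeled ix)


Answer: {dezi_up=1830-08-07, he=22057/3942, prehibri=-23, tihu_ir=tika}

Derivation:
Act: ledger.purge[k→kaprami_od]
Obs: 2192-10-22
Act: reckoner.prime[x→-76]
Obs: -76
Act: reckoner.prime[x→73]
Obs: 73
Act: reckoner.upend[]
Obs: 1/73
Act: reckoner.plus[x→43/12]
Obs: 3151/876
Act: reckoner.fold[x→14/9]
Obs: 22057/3942
Act: ledger.setk[k→he; v→<last>]
Obs: nil
Act: ledger.setk[k→prehibri; v→-23]
Obs: nil
Act: ledger.fetch[k→he]
Obs: 22057/3942
Act: reckoner.lessen[x→26/3]
Obs: -12107/3942
Act: reckoner.tell[]
Obs: -12107/3942
Act: reckoner.plus[x→29/6]
Obs: 3473/1971


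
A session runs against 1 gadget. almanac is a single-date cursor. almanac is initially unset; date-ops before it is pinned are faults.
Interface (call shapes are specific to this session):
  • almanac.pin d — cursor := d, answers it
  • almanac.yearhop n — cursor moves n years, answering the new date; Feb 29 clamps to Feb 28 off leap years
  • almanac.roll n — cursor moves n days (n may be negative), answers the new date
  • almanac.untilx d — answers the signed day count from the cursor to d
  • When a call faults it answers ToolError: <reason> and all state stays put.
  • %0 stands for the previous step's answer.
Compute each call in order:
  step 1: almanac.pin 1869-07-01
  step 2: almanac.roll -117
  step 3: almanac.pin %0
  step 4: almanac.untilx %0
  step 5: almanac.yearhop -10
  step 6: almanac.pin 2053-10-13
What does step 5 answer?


Answer: 1859-03-06

Derivation:
! pin(d=1869-07-01) => 1869-07-01
! roll(n=-117) => 1869-03-06
! pin(d=%0) => 1869-03-06
! untilx(d=%0) => 0
! yearhop(n=-10) => 1859-03-06
! pin(d=2053-10-13) => 2053-10-13


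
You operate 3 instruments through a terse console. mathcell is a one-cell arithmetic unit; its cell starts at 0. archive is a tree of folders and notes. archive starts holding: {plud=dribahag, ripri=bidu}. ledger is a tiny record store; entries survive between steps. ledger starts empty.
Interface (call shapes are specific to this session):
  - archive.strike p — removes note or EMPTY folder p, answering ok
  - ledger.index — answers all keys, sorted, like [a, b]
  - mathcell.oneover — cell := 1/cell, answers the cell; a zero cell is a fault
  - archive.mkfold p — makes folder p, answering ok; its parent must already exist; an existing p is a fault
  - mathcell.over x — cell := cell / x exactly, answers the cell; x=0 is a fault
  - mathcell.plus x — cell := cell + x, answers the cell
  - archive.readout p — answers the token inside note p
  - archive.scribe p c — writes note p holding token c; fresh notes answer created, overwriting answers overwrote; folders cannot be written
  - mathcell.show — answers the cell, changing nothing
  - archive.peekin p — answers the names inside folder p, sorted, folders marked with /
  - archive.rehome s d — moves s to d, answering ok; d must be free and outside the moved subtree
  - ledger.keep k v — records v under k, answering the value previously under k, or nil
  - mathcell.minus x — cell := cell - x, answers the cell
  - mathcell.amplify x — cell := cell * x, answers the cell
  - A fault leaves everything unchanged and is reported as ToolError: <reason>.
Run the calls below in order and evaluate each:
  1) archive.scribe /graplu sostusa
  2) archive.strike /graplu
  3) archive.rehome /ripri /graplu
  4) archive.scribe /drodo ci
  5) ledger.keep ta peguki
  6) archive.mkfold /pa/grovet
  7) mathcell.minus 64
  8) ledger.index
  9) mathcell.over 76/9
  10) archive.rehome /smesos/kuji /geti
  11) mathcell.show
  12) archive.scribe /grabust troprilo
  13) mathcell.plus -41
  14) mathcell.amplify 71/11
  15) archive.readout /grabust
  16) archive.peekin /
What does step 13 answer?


% 1. archive.scribe(p=/graplu, c=sostusa) -> created
% 2. archive.strike(p=/graplu) -> ok
% 3. archive.rehome(s=/ripri, d=/graplu) -> ok
% 4. archive.scribe(p=/drodo, c=ci) -> created
% 5. ledger.keep(k=ta, v=peguki) -> nil
% 6. archive.mkfold(p=/pa/grovet) -> ToolError: no parent
% 7. mathcell.minus(x=64) -> -64
% 8. ledger.index() -> [ta]
% 9. mathcell.over(x=76/9) -> -144/19
% 10. archive.rehome(s=/smesos/kuji, d=/geti) -> ToolError: not found
% 11. mathcell.show() -> -144/19
% 12. archive.scribe(p=/grabust, c=troprilo) -> created
% 13. mathcell.plus(x=-41) -> -923/19
% 14. mathcell.amplify(x=71/11) -> -65533/209
% 15. archive.readout(p=/grabust) -> troprilo
% 16. archive.peekin(p=/) -> [drodo, grabust, graplu, plud]

Answer: -923/19


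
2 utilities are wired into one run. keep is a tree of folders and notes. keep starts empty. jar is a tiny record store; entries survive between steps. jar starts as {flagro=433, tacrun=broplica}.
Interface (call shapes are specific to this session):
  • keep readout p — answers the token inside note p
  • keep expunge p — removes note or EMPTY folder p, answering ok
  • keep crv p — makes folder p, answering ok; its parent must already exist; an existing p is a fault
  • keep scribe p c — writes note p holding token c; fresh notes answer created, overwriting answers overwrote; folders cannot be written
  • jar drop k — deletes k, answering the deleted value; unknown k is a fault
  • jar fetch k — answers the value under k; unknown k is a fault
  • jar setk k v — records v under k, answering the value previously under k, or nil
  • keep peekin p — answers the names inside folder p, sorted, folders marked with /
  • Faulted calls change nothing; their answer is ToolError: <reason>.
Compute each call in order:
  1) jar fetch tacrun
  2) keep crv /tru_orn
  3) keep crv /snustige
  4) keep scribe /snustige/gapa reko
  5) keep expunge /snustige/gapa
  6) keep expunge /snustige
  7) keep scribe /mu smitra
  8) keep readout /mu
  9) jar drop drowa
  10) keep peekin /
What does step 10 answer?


Answer: [mu, tru_orn/]

Derivation:
Do: jar fetch[k: tacrun]
See: broplica
Do: keep crv[p: /tru_orn]
See: ok
Do: keep crv[p: /snustige]
See: ok
Do: keep scribe[p: /snustige/gapa; c: reko]
See: created
Do: keep expunge[p: /snustige/gapa]
See: ok
Do: keep expunge[p: /snustige]
See: ok
Do: keep scribe[p: /mu; c: smitra]
See: created
Do: keep readout[p: /mu]
See: smitra
Do: jar drop[k: drowa]
See: ToolError: no such key drowa
Do: keep peekin[p: /]
See: [mu, tru_orn/]


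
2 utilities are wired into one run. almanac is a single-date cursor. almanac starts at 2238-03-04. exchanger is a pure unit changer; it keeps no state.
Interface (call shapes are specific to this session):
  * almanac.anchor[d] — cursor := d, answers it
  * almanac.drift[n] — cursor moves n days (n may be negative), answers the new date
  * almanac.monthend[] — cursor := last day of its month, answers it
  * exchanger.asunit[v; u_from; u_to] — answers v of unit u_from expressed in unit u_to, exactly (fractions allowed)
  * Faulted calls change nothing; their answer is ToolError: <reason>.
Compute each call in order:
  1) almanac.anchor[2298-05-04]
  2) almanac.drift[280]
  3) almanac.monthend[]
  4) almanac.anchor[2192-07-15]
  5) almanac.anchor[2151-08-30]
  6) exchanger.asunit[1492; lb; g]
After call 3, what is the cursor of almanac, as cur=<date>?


Answer: cur=2299-02-28

Derivation:
Act: almanac.anchor[d: 2298-05-04]
Obs: 2298-05-04
Act: almanac.drift[n: 280]
Obs: 2299-02-08
Act: almanac.monthend[]
Obs: 2299-02-28
Act: almanac.anchor[d: 2192-07-15]
Obs: 2192-07-15
Act: almanac.anchor[d: 2151-08-30]
Obs: 2151-08-30
Act: exchanger.asunit[v: 1492; u_from: lb; u_to: g]
Obs: 16918995401/25000


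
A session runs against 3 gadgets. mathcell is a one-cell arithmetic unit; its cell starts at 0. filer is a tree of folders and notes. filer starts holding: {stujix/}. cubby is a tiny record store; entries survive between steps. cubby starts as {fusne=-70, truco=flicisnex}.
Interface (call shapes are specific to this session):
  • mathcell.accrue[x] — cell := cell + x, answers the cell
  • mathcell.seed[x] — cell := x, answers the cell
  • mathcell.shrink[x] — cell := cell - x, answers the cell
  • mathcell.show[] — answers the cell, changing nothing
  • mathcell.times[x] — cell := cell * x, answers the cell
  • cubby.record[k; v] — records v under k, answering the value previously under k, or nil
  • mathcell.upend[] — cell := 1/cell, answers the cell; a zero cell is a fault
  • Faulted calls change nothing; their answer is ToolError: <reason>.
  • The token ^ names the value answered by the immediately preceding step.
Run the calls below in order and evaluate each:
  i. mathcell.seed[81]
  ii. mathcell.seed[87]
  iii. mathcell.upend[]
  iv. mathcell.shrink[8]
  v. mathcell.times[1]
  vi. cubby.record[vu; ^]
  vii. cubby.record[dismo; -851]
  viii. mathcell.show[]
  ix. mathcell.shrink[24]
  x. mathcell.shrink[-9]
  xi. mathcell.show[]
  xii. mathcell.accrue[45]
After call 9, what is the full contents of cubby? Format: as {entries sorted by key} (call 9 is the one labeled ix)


Answer: {dismo=-851, fusne=-70, truco=flicisnex, vu=-695/87}

Derivation:
-> seed(x→81)
<- 81
-> seed(x→87)
<- 87
-> upend()
<- 1/87
-> shrink(x→8)
<- -695/87
-> times(x→1)
<- -695/87
-> record(k→vu, v→^)
<- nil
-> record(k→dismo, v→-851)
<- nil
-> show()
<- -695/87
-> shrink(x→24)
<- -2783/87
-> shrink(x→-9)
<- -2000/87
-> show()
<- -2000/87
-> accrue(x→45)
<- 1915/87


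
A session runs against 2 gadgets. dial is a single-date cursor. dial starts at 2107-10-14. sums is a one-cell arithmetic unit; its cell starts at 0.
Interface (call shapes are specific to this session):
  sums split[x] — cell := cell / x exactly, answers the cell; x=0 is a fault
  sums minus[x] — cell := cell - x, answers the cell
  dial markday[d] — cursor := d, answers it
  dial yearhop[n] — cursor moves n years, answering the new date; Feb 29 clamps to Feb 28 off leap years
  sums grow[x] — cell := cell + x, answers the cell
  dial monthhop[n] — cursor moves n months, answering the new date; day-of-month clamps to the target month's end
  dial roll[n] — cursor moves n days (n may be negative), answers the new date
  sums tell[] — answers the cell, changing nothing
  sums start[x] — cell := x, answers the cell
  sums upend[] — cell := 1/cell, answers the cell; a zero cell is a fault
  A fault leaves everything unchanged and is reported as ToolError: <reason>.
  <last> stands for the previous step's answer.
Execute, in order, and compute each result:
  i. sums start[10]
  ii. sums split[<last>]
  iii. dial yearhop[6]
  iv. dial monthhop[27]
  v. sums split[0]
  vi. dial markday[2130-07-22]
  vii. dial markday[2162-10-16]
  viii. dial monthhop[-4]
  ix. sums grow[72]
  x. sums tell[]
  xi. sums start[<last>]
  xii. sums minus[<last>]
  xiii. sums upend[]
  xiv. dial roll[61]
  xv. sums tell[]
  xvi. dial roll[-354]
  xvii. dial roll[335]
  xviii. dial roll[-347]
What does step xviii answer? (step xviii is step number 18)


Step: sums start[x='10']
Result: 10
Step: sums split[x='<last>']
Result: 1
Step: dial yearhop[n='6']
Result: 2113-10-14
Step: dial monthhop[n='27']
Result: 2116-01-14
Step: sums split[x='0']
Result: ToolError: division by zero
Step: dial markday[d='2130-07-22']
Result: 2130-07-22
Step: dial markday[d='2162-10-16']
Result: 2162-10-16
Step: dial monthhop[n='-4']
Result: 2162-06-16
Step: sums grow[x='72']
Result: 73
Step: sums tell[]
Result: 73
Step: sums start[x='<last>']
Result: 73
Step: sums minus[x='<last>']
Result: 0
Step: sums upend[]
Result: ToolError: reciprocal of zero
Step: dial roll[n='61']
Result: 2162-08-16
Step: sums tell[]
Result: 0
Step: dial roll[n='-354']
Result: 2161-08-27
Step: dial roll[n='335']
Result: 2162-07-28
Step: dial roll[n='-347']
Result: 2161-08-15

Answer: 2161-08-15


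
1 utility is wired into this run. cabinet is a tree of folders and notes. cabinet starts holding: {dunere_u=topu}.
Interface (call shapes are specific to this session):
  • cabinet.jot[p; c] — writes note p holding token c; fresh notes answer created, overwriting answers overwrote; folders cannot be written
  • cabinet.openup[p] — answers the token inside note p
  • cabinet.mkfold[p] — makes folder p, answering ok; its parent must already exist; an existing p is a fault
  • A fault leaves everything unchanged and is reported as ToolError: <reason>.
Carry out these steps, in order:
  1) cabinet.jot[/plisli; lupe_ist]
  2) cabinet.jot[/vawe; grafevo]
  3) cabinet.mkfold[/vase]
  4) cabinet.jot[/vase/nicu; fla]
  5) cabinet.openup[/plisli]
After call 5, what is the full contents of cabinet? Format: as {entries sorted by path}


Answer: {dunere_u=topu, plisli=lupe_ist, vase/, vase/nicu=fla, vawe=grafevo}

Derivation:
Step: jot[p='/plisli'; c='lupe_ist']
Result: created
Step: jot[p='/vawe'; c='grafevo']
Result: created
Step: mkfold[p='/vase']
Result: ok
Step: jot[p='/vase/nicu'; c='fla']
Result: created
Step: openup[p='/plisli']
Result: lupe_ist


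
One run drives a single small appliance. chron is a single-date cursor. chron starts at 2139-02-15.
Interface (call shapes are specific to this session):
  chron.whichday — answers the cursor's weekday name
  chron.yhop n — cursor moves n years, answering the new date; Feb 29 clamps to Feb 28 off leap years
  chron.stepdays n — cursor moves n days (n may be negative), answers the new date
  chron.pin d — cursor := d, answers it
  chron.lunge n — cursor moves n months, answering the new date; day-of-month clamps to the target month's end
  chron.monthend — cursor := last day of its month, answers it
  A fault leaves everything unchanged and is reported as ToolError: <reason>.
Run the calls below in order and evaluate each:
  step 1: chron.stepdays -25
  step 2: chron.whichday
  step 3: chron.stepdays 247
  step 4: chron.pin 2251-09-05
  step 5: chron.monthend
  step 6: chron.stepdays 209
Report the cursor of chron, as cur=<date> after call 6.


Answer: cur=2252-04-26

Derivation:
I call chron.stepdays(n→-25), and observe 2139-01-21.
Then chron.whichday, which returns Wednesday.
Invoking chron.stepdays(n→247), → 2139-09-25.
I run chron.pin(d→2251-09-05), and get 2251-09-05.
I use chron.monthend(), giving 2251-09-30.
I use chron.stepdays(n→209), and observe 2252-04-26.


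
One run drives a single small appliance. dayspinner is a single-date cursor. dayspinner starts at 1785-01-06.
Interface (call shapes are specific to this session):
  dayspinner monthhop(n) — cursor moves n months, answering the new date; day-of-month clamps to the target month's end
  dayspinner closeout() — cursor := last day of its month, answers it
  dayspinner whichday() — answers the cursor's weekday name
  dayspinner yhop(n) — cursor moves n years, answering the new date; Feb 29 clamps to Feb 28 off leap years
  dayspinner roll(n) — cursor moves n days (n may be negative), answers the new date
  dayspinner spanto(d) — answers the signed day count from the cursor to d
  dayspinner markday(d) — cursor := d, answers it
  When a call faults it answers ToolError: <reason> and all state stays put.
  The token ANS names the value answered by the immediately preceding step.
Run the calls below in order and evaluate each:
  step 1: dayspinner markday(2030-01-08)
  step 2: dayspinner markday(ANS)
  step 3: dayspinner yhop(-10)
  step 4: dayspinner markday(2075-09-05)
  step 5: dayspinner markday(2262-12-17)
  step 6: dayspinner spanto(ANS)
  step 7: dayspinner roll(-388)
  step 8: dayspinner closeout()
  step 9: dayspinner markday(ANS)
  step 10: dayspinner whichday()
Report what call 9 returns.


// dayspinner markday(2030-01-08) : 2030-01-08
// dayspinner markday(ANS) : 2030-01-08
// dayspinner yhop(-10) : 2020-01-08
// dayspinner markday(2075-09-05) : 2075-09-05
// dayspinner markday(2262-12-17) : 2262-12-17
// dayspinner spanto(ANS) : 0
// dayspinner roll(-388) : 2261-11-24
// dayspinner closeout() : 2261-11-30
// dayspinner markday(ANS) : 2261-11-30
// dayspinner whichday() : Saturday

Answer: 2261-11-30
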